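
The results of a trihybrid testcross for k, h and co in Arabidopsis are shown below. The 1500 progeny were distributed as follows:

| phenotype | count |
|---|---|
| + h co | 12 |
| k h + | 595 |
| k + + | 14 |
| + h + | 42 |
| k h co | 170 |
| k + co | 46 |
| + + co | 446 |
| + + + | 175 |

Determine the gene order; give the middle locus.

The two most frequent reciprocal classes, k h + and + + co, are the parental types, so the F1 was k h + / + + co.
The two rarest classes, k + + and + h co, are the double crossovers. Comparing them with the parentals, only the h allele has switched, so h is the middle locus and the order is co – h – k.

h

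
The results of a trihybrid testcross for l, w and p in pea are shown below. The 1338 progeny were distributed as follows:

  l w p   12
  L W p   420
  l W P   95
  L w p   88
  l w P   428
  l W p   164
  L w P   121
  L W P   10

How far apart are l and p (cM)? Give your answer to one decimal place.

The two most frequent reciprocal classes, l w P and L W p, are the parental types, so the F1 was l w P / L W p.
The two rarest classes, l w p and L W P, are the double crossovers. Comparing them with the parentals, only the p allele has switched, so p is the middle locus and the order is w – p – l.
Crossovers in the p–l interval produce the single-crossover classes L w P and l W p (121 + 164 = 285) plus the double crossovers (22).
RF(p–l) = (285 + 22) / 1338 = 307/1338 = 0.2294 → 22.9 cM.

22.9 cM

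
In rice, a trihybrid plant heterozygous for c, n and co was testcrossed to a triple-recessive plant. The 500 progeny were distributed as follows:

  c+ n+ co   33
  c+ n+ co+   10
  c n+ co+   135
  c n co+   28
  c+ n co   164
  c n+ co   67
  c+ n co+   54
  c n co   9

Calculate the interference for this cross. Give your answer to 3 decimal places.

0.152

The two most frequent reciprocal classes, c n+ co+ and c+ n co, are the parental types, so the F1 was c n+ co+ / c+ n co.
The two rarest classes, c+ n+ co+ and c n co, are the double crossovers. Comparing them with the parentals, only the c allele has switched, so c is the middle locus and the order is co – c – n.
co–c: (121 + 19)/500 = 0.2800; c–n: (61 + 19)/500 = 0.1600.
Expected DCO frequency = 0.2800 × 0.1600 ≈ 0.04480; observed = 19/500 ≈ 0.03800.
Coefficient of coincidence = 0.03800/0.04480 ≈ 0.848; interference = 1 − 0.848 = 0.152.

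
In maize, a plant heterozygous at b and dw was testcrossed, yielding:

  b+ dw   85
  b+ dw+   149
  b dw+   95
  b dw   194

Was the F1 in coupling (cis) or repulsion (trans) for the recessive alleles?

cis

The two most frequent classes are b+ dw+ (149) and b dw (194); these are the parental (non-recombinant) types.
So the F1 carried b+ dw+ on one chromosome and b dw on the other — the recessive alleles are on the same chromosome (cis / coupling).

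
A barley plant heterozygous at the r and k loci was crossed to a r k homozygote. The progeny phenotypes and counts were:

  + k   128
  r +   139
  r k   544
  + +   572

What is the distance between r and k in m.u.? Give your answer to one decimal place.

19.3 m.u.

The two most frequent classes, + + (572) and r k (544), are the parental types, so the F1 was + + / r k.
The recombinant classes are + k and r +: 128 + 139 = 267.
Recombination frequency = 267/1383 = 0.1931 ≈ 19.3%, i.e. 19.3 m.u.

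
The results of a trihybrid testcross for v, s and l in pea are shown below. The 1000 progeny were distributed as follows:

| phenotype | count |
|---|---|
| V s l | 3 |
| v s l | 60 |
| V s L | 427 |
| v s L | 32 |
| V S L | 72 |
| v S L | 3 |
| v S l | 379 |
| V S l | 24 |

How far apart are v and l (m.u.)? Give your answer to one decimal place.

6.2 m.u.

The two most frequent reciprocal classes, v S l and V s L, are the parental types, so the F1 was v S l / V s L.
The two rarest classes, v S L and V s l, are the double crossovers. Comparing them with the parentals, only the l allele has switched, so l is the middle locus and the order is s – l – v.
Crossovers in the l–v interval produce the single-crossover classes V S l and v s L (24 + 32 = 56) plus the double crossovers (6).
RF(l–v) = (56 + 6) / 1000 = 62/1000 = 0.0620 → 6.2 m.u.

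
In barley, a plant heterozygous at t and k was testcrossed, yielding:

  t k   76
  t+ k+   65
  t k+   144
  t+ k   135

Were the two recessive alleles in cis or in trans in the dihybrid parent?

The two most frequent classes are t+ k (135) and t k+ (144); these are the parental (non-recombinant) types.
So the F1 carried t+ k on one chromosome and t k+ on the other — the recessive alleles are on opposite chromosomes (trans / repulsion).

trans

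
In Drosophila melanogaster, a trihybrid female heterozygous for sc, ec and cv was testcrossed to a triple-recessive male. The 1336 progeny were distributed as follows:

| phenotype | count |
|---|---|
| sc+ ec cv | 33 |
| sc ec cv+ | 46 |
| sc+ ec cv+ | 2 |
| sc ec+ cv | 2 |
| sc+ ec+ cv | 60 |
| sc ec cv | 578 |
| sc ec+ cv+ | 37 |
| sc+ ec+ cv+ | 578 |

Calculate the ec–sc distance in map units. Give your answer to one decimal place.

The two most frequent reciprocal classes, sc ec cv and sc+ ec+ cv+, are the parental types, so the F1 was sc ec cv / sc+ ec+ cv+.
The two rarest classes, sc ec+ cv and sc+ ec cv+, are the double crossovers. Comparing them with the parentals, only the ec allele has switched, so ec is the middle locus and the order is sc – ec – cv.
Crossovers in the sc–ec interval produce the single-crossover classes sc+ ec cv and sc ec+ cv+ (33 + 37 = 70) plus the double crossovers (4).
RF(sc–ec) = (70 + 4) / 1336 = 74/1336 = 0.0554 → 5.5 map units.

5.5 map units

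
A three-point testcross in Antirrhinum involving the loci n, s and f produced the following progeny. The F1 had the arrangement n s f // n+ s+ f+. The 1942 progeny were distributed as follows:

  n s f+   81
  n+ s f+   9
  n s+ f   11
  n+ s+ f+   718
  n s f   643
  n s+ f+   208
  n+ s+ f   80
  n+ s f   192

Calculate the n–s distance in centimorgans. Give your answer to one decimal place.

The two rarest classes, n s+ f and n+ s f+, are the double crossovers. Comparing them with the parentals, only the s allele has switched, so s is the middle locus and the order is f – s – n.
Crossovers in the s–n interval produce the single-crossover classes n+ s f and n s+ f+ (192 + 208 = 400) plus the double crossovers (20).
RF(s–n) = (400 + 20) / 1942 = 420/1942 = 0.2163 → 21.6 centimorgans.

21.6 centimorgans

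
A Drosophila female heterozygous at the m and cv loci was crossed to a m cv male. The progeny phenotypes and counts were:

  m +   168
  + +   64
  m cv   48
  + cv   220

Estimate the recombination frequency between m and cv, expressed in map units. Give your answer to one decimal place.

The two most frequent classes, + cv (220) and m + (168), are the parental types, so the F1 was + cv / m +.
The recombinant classes are + + and m cv: 64 + 48 = 112.
Recombination frequency = 112/500 = 0.2240 ≈ 22.4%, i.e. 22.4 map units.

22.4 map units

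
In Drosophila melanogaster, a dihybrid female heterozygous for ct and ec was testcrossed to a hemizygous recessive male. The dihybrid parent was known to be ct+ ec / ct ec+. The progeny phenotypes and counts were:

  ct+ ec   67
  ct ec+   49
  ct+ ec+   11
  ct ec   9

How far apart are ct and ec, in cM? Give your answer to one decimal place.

The recombinant classes are ct+ ec+ and ct ec: 11 + 9 = 20.
Recombination frequency = 20/136 = 0.1471 ≈ 14.7%, i.e. 14.7 cM.

14.7 cM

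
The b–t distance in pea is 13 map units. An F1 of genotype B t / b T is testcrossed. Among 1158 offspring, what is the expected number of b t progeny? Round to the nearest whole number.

A map distance of 13 map units corresponds to a recombination frequency of 0.130.
The F1 is B t / b T, so b t is a recombinant gamete class with expected frequency r/2 = 0.130/2 = 0.0650.
Expected number = 0.0650 × 1158 = 75.27 ≈ 75.

75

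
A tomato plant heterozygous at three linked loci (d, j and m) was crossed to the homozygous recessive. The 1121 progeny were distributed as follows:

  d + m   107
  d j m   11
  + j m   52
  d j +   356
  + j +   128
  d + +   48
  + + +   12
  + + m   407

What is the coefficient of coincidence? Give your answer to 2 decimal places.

The two most frequent reciprocal classes, d j + and + + m, are the parental types, so the F1 was d j + / + + m.
The two rarest classes, d j m and + + +, are the double crossovers. Comparing them with the parentals, only the m allele has switched, so m is the middle locus and the order is d – m – j.
d–m: (235 + 23)/1121 = 0.2302; m–j: (100 + 23)/1121 = 0.1097.
Expected DCO frequency = 0.2302 × 0.1097 ≈ 0.02525; observed = 23/1121 ≈ 0.02052.
Coefficient of coincidence = 0.02052/0.02525 ≈ 0.81.

0.81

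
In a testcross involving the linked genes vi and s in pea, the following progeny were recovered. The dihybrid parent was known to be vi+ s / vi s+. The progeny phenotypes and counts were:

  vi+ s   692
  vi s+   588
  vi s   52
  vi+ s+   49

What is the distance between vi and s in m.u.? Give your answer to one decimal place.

The recombinant classes are vi+ s+ and vi s: 49 + 52 = 101.
Recombination frequency = 101/1381 = 0.0731 ≈ 7.3%, i.e. 7.3 m.u.

7.3 m.u.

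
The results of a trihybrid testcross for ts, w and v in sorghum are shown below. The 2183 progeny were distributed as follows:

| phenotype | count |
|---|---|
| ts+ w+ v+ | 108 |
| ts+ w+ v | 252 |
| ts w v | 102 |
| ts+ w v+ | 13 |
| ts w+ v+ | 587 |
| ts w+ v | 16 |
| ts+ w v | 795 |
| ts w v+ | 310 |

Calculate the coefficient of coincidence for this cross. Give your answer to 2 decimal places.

0.45

The two most frequent reciprocal classes, ts w+ v+ and ts+ w v, are the parental types, so the F1 was ts w+ v+ / ts+ w v.
The two rarest classes, ts w+ v and ts+ w v+, are the double crossovers. Comparing them with the parentals, only the v allele has switched, so v is the middle locus and the order is w – v – ts.
w–v: (562 + 29)/2183 = 0.2707; v–ts: (210 + 29)/2183 = 0.1095.
Expected DCO frequency = 0.2707 × 0.1095 ≈ 0.02964; observed = 29/2183 ≈ 0.01328.
Coefficient of coincidence = 0.01328/0.02964 ≈ 0.45.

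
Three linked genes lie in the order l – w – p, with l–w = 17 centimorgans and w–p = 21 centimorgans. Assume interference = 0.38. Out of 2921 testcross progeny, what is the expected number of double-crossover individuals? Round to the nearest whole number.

Map distances give recombination frequencies of 0.170 and 0.210 for the two intervals.
With interference 0.38 (so coincidence = 0.62), expected double-crossover frequency = 0.170 × 0.210 × 0.62 = 0.02213.
Expected number = 0.02213 × 2921 = 64.65 ≈ 65.

65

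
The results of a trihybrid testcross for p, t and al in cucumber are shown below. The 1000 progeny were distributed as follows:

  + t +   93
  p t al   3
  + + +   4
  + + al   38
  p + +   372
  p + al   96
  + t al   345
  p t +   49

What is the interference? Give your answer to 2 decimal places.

The two most frequent reciprocal classes, + t al and p + +, are the parental types, so the F1 was + t al / p + +.
The two rarest classes, p t al and + + +, are the double crossovers. Comparing them with the parentals, only the p allele has switched, so p is the middle locus and the order is t – p – al.
t–p: (87 + 7)/1000 = 0.0940; p–al: (189 + 7)/1000 = 0.1960.
Expected DCO frequency = 0.0940 × 0.1960 ≈ 0.01842; observed = 7/1000 ≈ 0.00700.
Coefficient of coincidence = 0.00700/0.01842 ≈ 0.38; interference = 1 − 0.38 = 0.62.

0.62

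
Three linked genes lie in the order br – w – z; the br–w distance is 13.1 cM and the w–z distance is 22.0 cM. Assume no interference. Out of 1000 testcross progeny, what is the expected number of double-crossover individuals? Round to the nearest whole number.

29

Map distances give recombination frequencies of 0.131 and 0.220 for the two intervals.
With no interference, expected double-crossover frequency = 0.131 × 0.220 = 0.02882.
Expected number = 0.02882 × 1000 = 28.82 ≈ 29.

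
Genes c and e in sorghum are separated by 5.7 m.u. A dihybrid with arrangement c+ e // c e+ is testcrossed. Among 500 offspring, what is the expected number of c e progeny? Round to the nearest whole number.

A map distance of 5.7 m.u. corresponds to a recombination frequency of 0.057.
The F1 is c+ e / c e+, so c e is a recombinant gamete class with expected frequency r/2 = 0.057/2 = 0.0285.
Expected number = 0.0285 × 500 = 14.25 ≈ 14.

14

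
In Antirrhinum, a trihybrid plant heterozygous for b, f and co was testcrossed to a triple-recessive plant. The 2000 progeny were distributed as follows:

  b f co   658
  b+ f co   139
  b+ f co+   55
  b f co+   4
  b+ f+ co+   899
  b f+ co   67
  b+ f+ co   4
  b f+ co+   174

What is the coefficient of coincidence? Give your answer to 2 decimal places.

The two most frequent reciprocal classes, b+ f+ co+ and b f co, are the parental types, so the F1 was b+ f+ co+ / b f co.
The two rarest classes, b+ f+ co and b f co+, are the double crossovers. Comparing them with the parentals, only the co allele has switched, so co is the middle locus and the order is f – co – b.
f–co: (122 + 8)/2000 = 0.0650; co–b: (313 + 8)/2000 = 0.1605.
Expected DCO frequency = 0.0650 × 0.1605 ≈ 0.01043; observed = 8/2000 ≈ 0.00400.
Coefficient of coincidence = 0.00400/0.01043 ≈ 0.38.

0.38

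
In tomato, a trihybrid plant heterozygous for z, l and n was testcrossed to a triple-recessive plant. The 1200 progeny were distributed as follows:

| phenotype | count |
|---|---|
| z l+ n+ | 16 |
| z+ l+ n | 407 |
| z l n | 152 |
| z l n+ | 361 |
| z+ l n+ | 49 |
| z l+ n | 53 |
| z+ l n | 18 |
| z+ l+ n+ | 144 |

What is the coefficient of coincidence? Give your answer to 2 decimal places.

0.91

The two most frequent reciprocal classes, z+ l+ n and z l n+, are the parental types, so the F1 was z+ l+ n / z l n+.
The two rarest classes, z+ l n and z l+ n+, are the double crossovers. Comparing them with the parentals, only the l allele has switched, so l is the middle locus and the order is n – l – z.
n–l: (296 + 34)/1200 = 0.2750; l–z: (102 + 34)/1200 = 0.1133.
Expected DCO frequency = 0.2750 × 0.1133 ≈ 0.03116; observed = 34/1200 ≈ 0.02833.
Coefficient of coincidence = 0.02833/0.03116 ≈ 0.91.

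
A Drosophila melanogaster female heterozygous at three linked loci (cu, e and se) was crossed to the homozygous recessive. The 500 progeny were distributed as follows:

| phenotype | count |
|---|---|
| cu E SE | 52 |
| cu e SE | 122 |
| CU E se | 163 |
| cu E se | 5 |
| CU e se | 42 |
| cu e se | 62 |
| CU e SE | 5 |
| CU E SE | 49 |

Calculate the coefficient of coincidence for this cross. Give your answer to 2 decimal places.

The two most frequent reciprocal classes, cu e SE and CU E se, are the parental types, so the F1 was cu e SE / CU E se.
The two rarest classes, CU e SE and cu E se, are the double crossovers. Comparing them with the parentals, only the cu allele has switched, so cu is the middle locus and the order is e – cu – se.
e–cu: (94 + 10)/500 = 0.2080; cu–se: (111 + 10)/500 = 0.2420.
Expected DCO frequency = 0.2080 × 0.2420 ≈ 0.05034; observed = 10/500 ≈ 0.02000.
Coefficient of coincidence = 0.02000/0.05034 ≈ 0.40.

0.40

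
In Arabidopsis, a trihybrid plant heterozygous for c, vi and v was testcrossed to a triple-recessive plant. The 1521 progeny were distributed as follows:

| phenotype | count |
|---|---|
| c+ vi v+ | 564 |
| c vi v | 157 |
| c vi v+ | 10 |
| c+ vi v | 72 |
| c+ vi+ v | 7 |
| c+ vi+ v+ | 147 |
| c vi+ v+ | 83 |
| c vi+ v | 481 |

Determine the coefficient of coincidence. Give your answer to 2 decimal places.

0.47

The two most frequent reciprocal classes, c vi+ v and c+ vi v+, are the parental types, so the F1 was c vi+ v / c+ vi v+.
The two rarest classes, c+ vi+ v and c vi v+, are the double crossovers. Comparing them with the parentals, only the c allele has switched, so c is the middle locus and the order is vi – c – v.
vi–c: (304 + 17)/1521 = 0.2110; c–v: (155 + 17)/1521 = 0.1131.
Expected DCO frequency = 0.2110 × 0.1131 ≈ 0.02386; observed = 17/1521 ≈ 0.01118.
Coefficient of coincidence = 0.01118/0.02386 ≈ 0.47.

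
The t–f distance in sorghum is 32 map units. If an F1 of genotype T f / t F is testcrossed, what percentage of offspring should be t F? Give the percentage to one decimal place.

A map distance of 32 map units corresponds to a recombination frequency of 0.320.
The F1 is T f / t F, so t F is a parental gamete class with expected frequency (1 − r)/2 = 0.680/2 = 0.3400.
That is 0.3400 = 34.0% of the progeny.

34.0%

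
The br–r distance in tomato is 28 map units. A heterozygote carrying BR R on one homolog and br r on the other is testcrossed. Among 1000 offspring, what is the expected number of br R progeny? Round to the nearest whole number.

A map distance of 28 map units corresponds to a recombination frequency of 0.280.
The F1 is BR R / br r, so br R is a recombinant gamete class with expected frequency r/2 = 0.280/2 = 0.1400.
Expected number = 0.1400 × 1000 = 140.00 ≈ 140.

140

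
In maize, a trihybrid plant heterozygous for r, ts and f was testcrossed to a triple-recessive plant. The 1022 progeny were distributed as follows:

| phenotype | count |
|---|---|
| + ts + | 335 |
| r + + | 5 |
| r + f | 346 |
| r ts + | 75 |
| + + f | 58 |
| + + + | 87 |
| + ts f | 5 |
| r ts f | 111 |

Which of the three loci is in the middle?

The two most frequent reciprocal classes, + ts + and r + f, are the parental types, so the F1 was + ts + / r + f.
The two rarest classes, + ts f and r + +, are the double crossovers. Comparing them with the parentals, only the f allele has switched, so f is the middle locus and the order is r – f – ts.

f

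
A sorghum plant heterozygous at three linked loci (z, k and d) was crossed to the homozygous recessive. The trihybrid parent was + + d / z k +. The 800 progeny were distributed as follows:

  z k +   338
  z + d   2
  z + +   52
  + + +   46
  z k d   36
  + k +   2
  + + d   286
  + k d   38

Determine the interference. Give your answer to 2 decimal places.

0.60

The two rarest classes, z + d and + k +, are the double crossovers. Comparing them with the parentals, only the z allele has switched, so z is the middle locus and the order is k – z – d.
k–z: (90 + 4)/800 = 0.1175; z–d: (82 + 4)/800 = 0.1075.
Expected DCO frequency = 0.1175 × 0.1075 ≈ 0.01263; observed = 4/800 ≈ 0.00500.
Coefficient of coincidence = 0.00500/0.01263 ≈ 0.40; interference = 1 − 0.40 = 0.60.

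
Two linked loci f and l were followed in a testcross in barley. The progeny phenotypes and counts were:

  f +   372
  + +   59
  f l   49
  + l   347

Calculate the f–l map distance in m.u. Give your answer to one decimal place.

The two most frequent classes, + l (347) and f + (372), are the parental types, so the F1 was + l / f +.
The recombinant classes are + + and f l: 59 + 49 = 108.
Recombination frequency = 108/827 = 0.1306 ≈ 13.1%, i.e. 13.1 m.u.

13.1 m.u.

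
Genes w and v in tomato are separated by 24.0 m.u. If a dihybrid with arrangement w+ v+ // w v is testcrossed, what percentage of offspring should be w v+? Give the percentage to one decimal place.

A map distance of 24.0 m.u. corresponds to a recombination frequency of 0.240.
The F1 is w+ v+ / w v, so w v+ is a recombinant gamete class with expected frequency r/2 = 0.240/2 = 0.1200.
That is 0.1200 = 12.0% of the progeny.

12.0%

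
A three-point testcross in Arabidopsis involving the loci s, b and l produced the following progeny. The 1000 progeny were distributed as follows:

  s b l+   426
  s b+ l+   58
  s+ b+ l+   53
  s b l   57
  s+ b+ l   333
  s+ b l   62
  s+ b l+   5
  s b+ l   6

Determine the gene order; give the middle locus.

The two most frequent reciprocal classes, s+ b+ l and s b l+, are the parental types, so the F1 was s+ b+ l / s b l+.
The two rarest classes, s b+ l and s+ b l+, are the double crossovers. Comparing them with the parentals, only the s allele has switched, so s is the middle locus and the order is l – s – b.

s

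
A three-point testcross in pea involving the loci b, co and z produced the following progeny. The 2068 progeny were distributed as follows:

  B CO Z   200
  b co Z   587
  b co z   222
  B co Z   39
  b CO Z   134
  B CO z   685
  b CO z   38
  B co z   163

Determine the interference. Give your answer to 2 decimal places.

0.15

The two most frequent reciprocal classes, B CO z and b co Z, are the parental types, so the F1 was B CO z / b co Z.
The two rarest classes, b CO z and B co Z, are the double crossovers. Comparing them with the parentals, only the b allele has switched, so b is the middle locus and the order is co – b – z.
co–b: (297 + 77)/2068 = 0.1809; b–z: (422 + 77)/2068 = 0.2413.
Expected DCO frequency = 0.1809 × 0.2413 ≈ 0.04365; observed = 77/2068 ≈ 0.03723.
Coefficient of coincidence = 0.03723/0.04365 ≈ 0.85; interference = 1 − 0.85 = 0.15.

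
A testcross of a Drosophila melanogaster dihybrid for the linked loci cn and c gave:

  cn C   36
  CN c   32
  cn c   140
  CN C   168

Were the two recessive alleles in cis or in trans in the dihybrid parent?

The two most frequent classes are CN C (168) and cn c (140); these are the parental (non-recombinant) types.
So the F1 carried CN C on one chromosome and cn c on the other — the recessive alleles are on the same chromosome (cis / coupling).

cis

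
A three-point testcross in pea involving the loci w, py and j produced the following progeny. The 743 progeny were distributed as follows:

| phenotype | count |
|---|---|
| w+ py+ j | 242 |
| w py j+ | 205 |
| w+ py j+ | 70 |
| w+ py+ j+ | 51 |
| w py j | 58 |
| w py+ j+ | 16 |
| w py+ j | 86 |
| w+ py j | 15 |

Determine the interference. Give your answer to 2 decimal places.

0.12

The two most frequent reciprocal classes, w+ py+ j and w py j+, are the parental types, so the F1 was w+ py+ j / w py j+.
The two rarest classes, w+ py j and w py+ j+, are the double crossovers. Comparing them with the parentals, only the py allele has switched, so py is the middle locus and the order is w – py – j.
w–py: (156 + 31)/743 = 0.2517; py–j: (109 + 31)/743 = 0.1884.
Expected DCO frequency = 0.2517 × 0.1884 ≈ 0.04742; observed = 31/743 ≈ 0.04172.
Coefficient of coincidence = 0.04172/0.04742 ≈ 0.88; interference = 1 − 0.88 = 0.12.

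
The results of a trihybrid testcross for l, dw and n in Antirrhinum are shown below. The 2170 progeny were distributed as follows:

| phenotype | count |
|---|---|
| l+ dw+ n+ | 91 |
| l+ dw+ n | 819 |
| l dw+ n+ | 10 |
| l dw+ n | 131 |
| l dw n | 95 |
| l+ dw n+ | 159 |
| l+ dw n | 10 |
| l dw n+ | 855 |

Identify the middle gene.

dw

The two most frequent reciprocal classes, l+ dw+ n and l dw n+, are the parental types, so the F1 was l+ dw+ n / l dw n+.
The two rarest classes, l+ dw n and l dw+ n+, are the double crossovers. Comparing them with the parentals, only the dw allele has switched, so dw is the middle locus and the order is n – dw – l.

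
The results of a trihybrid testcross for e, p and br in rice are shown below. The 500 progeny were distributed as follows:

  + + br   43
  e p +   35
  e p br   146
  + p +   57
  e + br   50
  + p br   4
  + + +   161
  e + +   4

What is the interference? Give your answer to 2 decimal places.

0.60

The two most frequent reciprocal classes, + + + and e p br, are the parental types, so the F1 was + + + / e p br.
The two rarest classes, e + + and + p br, are the double crossovers. Comparing them with the parentals, only the e allele has switched, so e is the middle locus and the order is p – e – br.
p–e: (107 + 8)/500 = 0.2300; e–br: (78 + 8)/500 = 0.1720.
Expected DCO frequency = 0.2300 × 0.1720 ≈ 0.03956; observed = 8/500 ≈ 0.01600.
Coefficient of coincidence = 0.01600/0.03956 ≈ 0.40; interference = 1 − 0.40 = 0.60.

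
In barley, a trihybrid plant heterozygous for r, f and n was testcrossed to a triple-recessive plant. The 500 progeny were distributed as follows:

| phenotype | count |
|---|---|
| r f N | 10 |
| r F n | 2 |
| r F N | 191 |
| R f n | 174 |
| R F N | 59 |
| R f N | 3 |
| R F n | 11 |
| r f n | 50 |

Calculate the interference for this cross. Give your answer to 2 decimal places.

The two most frequent reciprocal classes, R f n and r F N, are the parental types, so the F1 was R f n / r F N.
The two rarest classes, R f N and r F n, are the double crossovers. Comparing them with the parentals, only the n allele has switched, so n is the middle locus and the order is f – n – r.
f–n: (21 + 5)/500 = 0.0520; n–r: (109 + 5)/500 = 0.2280.
Expected DCO frequency = 0.0520 × 0.2280 ≈ 0.01186; observed = 5/500 ≈ 0.01000.
Coefficient of coincidence = 0.01000/0.01186 ≈ 0.84; interference = 1 − 0.84 = 0.16.

0.16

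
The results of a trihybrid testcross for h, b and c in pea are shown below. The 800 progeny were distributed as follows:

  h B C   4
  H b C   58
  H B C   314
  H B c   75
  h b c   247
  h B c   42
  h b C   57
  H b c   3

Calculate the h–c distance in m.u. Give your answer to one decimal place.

The two most frequent reciprocal classes, h b c and H B C, are the parental types, so the F1 was h b c / H B C.
The two rarest classes, H b c and h B C, are the double crossovers. Comparing them with the parentals, only the h allele has switched, so h is the middle locus and the order is c – h – b.
Crossovers in the c–h interval produce the single-crossover classes h b C and H B c (57 + 75 = 132) plus the double crossovers (7).
RF(c–h) = (132 + 7) / 800 = 139/800 = 0.1737 → 17.4 m.u.

17.4 m.u.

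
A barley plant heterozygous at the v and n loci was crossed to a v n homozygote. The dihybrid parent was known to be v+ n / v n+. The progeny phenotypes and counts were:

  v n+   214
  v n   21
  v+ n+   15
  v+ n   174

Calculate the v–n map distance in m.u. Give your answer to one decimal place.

8.5 m.u.

The recombinant classes are v+ n+ and v n: 15 + 21 = 36.
Recombination frequency = 36/424 = 0.0849 ≈ 8.5%, i.e. 8.5 m.u.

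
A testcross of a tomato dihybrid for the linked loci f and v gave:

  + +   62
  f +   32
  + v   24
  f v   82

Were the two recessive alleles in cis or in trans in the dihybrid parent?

The two most frequent classes are + + (62) and f v (82); these are the parental (non-recombinant) types.
So the F1 carried + + on one chromosome and f v on the other — the recessive alleles are on the same chromosome (cis / coupling).

cis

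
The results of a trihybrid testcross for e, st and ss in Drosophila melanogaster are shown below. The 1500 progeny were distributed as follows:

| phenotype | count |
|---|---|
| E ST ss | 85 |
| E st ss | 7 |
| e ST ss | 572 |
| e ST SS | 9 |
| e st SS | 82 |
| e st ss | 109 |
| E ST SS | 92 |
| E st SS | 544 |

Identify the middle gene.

The two most frequent reciprocal classes, e ST ss and E st SS, are the parental types, so the F1 was e ST ss / E st SS.
The two rarest classes, e ST SS and E st ss, are the double crossovers. Comparing them with the parentals, only the ss allele has switched, so ss is the middle locus and the order is st – ss – e.

ss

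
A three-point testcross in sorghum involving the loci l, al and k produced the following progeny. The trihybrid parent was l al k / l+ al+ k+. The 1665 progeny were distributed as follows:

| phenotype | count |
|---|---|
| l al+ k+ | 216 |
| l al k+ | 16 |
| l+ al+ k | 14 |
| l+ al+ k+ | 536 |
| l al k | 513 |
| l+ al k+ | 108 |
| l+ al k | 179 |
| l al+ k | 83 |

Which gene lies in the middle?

k

The two rarest classes, l al k+ and l+ al+ k, are the double crossovers. Comparing them with the parentals, only the k allele has switched, so k is the middle locus and the order is al – k – l.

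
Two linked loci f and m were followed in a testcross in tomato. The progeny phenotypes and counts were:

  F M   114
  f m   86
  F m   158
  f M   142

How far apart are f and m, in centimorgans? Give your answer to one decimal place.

40.0 centimorgans

The two most frequent classes, F m (158) and f M (142), are the parental types, so the F1 was F m / f M.
The recombinant classes are F M and f m: 114 + 86 = 200.
Recombination frequency = 200/500 = 0.4000 ≈ 40.0%, i.e. 40.0 centimorgans.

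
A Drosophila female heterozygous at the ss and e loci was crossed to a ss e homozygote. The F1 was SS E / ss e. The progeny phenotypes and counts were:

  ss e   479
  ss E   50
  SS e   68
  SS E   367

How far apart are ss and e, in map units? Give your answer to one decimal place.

12.2 map units

The recombinant classes are SS e and ss E: 68 + 50 = 118.
Recombination frequency = 118/964 = 0.1224 ≈ 12.2%, i.e. 12.2 map units.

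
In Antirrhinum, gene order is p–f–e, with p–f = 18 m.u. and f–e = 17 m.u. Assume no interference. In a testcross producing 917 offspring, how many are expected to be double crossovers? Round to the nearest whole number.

28

Map distances give recombination frequencies of 0.180 and 0.170 for the two intervals.
With no interference, expected double-crossover frequency = 0.180 × 0.170 = 0.03060.
Expected number = 0.03060 × 917 = 28.06 ≈ 28.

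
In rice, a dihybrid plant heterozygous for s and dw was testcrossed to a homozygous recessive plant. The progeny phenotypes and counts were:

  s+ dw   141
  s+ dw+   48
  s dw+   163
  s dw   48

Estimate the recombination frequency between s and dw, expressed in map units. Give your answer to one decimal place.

The two most frequent classes, s+ dw (141) and s dw+ (163), are the parental types, so the F1 was s+ dw / s dw+.
The recombinant classes are s+ dw+ and s dw: 48 + 48 = 96.
Recombination frequency = 96/400 = 0.2400 ≈ 24.0%, i.e. 24.0 map units.

24.0 map units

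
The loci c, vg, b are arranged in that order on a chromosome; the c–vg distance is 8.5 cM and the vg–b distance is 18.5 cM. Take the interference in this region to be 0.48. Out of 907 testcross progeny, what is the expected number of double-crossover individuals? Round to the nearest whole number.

7

Map distances give recombination frequencies of 0.085 and 0.185 for the two intervals.
With interference 0.48 (so coincidence = 0.52), expected double-crossover frequency = 0.085 × 0.185 × 0.52 = 0.00818.
Expected number = 0.00818 × 907 = 7.42 ≈ 7.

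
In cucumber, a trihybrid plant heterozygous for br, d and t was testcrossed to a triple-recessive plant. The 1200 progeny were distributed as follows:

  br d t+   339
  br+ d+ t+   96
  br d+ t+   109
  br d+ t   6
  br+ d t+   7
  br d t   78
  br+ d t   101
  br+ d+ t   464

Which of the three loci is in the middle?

The two most frequent reciprocal classes, br+ d+ t and br d t+, are the parental types, so the F1 was br+ d+ t / br d t+.
The two rarest classes, br d+ t and br+ d t+, are the double crossovers. Comparing them with the parentals, only the br allele has switched, so br is the middle locus and the order is t – br – d.

br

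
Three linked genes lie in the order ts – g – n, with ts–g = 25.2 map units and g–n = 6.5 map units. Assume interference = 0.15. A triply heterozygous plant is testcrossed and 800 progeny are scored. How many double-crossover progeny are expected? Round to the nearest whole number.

Map distances give recombination frequencies of 0.252 and 0.065 for the two intervals.
With interference 0.15 (so coincidence = 0.85), expected double-crossover frequency = 0.252 × 0.065 × 0.85 = 0.01392.
Expected number = 0.01392 × 800 = 11.14 ≈ 11.

11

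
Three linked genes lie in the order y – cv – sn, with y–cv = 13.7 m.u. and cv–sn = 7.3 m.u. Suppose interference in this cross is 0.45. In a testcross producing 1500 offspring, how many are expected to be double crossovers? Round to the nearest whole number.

Map distances give recombination frequencies of 0.137 and 0.073 for the two intervals.
With interference 0.45 (so coincidence = 0.55), expected double-crossover frequency = 0.137 × 0.073 × 0.55 = 0.00550.
Expected number = 0.00550 × 1500 = 8.25 ≈ 8.

8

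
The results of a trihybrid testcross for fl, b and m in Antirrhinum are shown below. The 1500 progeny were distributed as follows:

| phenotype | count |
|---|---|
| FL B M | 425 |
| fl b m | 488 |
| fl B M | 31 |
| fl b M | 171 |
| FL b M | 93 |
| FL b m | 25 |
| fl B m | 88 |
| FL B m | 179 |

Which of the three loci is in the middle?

The two most frequent reciprocal classes, FL B M and fl b m, are the parental types, so the F1 was FL B M / fl b m.
The two rarest classes, fl B M and FL b m, are the double crossovers. Comparing them with the parentals, only the fl allele has switched, so fl is the middle locus and the order is m – fl – b.

fl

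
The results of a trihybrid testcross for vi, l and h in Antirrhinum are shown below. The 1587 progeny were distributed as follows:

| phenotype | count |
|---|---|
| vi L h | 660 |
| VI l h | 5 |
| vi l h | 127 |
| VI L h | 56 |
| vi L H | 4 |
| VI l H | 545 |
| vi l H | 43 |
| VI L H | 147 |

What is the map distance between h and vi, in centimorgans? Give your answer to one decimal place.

6.8 centimorgans

The two most frequent reciprocal classes, VI l H and vi L h, are the parental types, so the F1 was VI l H / vi L h.
The two rarest classes, VI l h and vi L H, are the double crossovers. Comparing them with the parentals, only the h allele has switched, so h is the middle locus and the order is vi – h – l.
Crossovers in the vi–h interval produce the single-crossover classes vi l H and VI L h (43 + 56 = 99) plus the double crossovers (9).
RF(vi–h) = (99 + 9) / 1587 = 108/1587 = 0.0681 → 6.8 centimorgans.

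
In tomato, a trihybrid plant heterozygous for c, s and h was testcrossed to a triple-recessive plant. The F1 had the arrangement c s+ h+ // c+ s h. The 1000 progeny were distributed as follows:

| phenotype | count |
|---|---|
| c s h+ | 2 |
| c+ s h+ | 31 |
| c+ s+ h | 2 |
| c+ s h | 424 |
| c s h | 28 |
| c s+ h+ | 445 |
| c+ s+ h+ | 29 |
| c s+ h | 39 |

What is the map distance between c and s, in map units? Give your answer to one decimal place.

6.1 map units

The two rarest classes, c s h+ and c+ s+ h, are the double crossovers. Comparing them with the parentals, only the s allele has switched, so s is the middle locus and the order is c – s – h.
Crossovers in the c–s interval produce the single-crossover classes c+ s+ h+ and c s h (29 + 28 = 57) plus the double crossovers (4).
RF(c–s) = (57 + 4) / 1000 = 61/1000 = 0.0610 → 6.1 map units.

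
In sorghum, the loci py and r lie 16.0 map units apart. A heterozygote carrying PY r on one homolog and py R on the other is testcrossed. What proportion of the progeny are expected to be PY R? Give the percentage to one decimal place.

A map distance of 16.0 map units corresponds to a recombination frequency of 0.160.
The F1 is PY r / py R, so PY R is a recombinant gamete class with expected frequency r/2 = 0.160/2 = 0.0800.
That is 0.0800 = 8.0% of the progeny.

8.0%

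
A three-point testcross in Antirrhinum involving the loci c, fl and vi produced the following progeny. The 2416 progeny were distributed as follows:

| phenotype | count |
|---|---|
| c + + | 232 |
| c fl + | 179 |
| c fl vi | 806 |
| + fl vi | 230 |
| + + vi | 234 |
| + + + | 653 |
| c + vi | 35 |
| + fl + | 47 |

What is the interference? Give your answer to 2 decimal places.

The two most frequent reciprocal classes, c fl vi and + + +, are the parental types, so the F1 was c fl vi / + + +.
The two rarest classes, c + vi and + fl +, are the double crossovers. Comparing them with the parentals, only the fl allele has switched, so fl is the middle locus and the order is vi – fl – c.
vi–fl: (413 + 82)/2416 = 0.2049; fl–c: (462 + 82)/2416 = 0.2252.
Expected DCO frequency = 0.2049 × 0.2252 ≈ 0.04614; observed = 82/2416 ≈ 0.03394.
Coefficient of coincidence = 0.03394/0.04614 ≈ 0.74; interference = 1 − 0.74 = 0.26.

0.26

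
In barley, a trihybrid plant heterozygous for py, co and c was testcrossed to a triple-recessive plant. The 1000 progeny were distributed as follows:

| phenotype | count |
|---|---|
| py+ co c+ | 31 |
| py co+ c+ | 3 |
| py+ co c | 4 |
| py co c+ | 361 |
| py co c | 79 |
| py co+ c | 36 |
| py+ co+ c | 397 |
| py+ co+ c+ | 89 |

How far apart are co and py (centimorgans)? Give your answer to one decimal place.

7.4 centimorgans

The two most frequent reciprocal classes, py+ co+ c and py co c+, are the parental types, so the F1 was py+ co+ c / py co c+.
The two rarest classes, py+ co c and py co+ c+, are the double crossovers. Comparing them with the parentals, only the co allele has switched, so co is the middle locus and the order is c – co – py.
Crossovers in the co–py interval produce the single-crossover classes py co+ c and py+ co c+ (36 + 31 = 67) plus the double crossovers (7).
RF(co–py) = (67 + 7) / 1000 = 74/1000 = 0.0740 → 7.4 centimorgans.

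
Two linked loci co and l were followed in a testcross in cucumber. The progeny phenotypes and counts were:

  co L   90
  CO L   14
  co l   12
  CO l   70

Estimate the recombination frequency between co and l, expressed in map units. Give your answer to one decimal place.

The two most frequent classes, CO l (70) and co L (90), are the parental types, so the F1 was CO l / co L.
The recombinant classes are CO L and co l: 14 + 12 = 26.
Recombination frequency = 26/186 = 0.1398 ≈ 14.0%, i.e. 14.0 map units.

14.0 map units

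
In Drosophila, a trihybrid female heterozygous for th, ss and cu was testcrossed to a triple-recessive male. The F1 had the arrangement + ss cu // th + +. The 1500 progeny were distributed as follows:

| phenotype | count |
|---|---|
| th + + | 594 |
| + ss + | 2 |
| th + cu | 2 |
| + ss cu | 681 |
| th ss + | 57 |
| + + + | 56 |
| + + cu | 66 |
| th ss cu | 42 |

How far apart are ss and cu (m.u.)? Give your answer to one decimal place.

The two rarest classes, + ss + and th + cu, are the double crossovers. Comparing them with the parentals, only the cu allele has switched, so cu is the middle locus and the order is th – cu – ss.
Crossovers in the cu–ss interval produce the single-crossover classes + + cu and th ss + (66 + 57 = 123) plus the double crossovers (4).
RF(cu–ss) = (123 + 4) / 1500 = 127/1500 = 0.0847 → 8.5 m.u.

8.5 m.u.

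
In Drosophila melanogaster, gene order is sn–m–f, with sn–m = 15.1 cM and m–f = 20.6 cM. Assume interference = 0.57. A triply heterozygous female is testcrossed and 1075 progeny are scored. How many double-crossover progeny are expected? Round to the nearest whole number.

14

Map distances give recombination frequencies of 0.151 and 0.206 for the two intervals.
With interference 0.57 (so coincidence = 0.43), expected double-crossover frequency = 0.151 × 0.206 × 0.43 = 0.01338.
Expected number = 0.01338 × 1075 = 14.38 ≈ 14.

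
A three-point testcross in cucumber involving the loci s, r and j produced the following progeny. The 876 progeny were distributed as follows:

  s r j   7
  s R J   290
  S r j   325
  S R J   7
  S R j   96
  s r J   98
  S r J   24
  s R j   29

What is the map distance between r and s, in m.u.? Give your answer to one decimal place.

The two most frequent reciprocal classes, s R J and S r j, are the parental types, so the F1 was s R J / S r j.
The two rarest classes, S R J and s r j, are the double crossovers. Comparing them with the parentals, only the s allele has switched, so s is the middle locus and the order is j – s – r.
Crossovers in the s–r interval produce the single-crossover classes s r J and S R j (98 + 96 = 194) plus the double crossovers (14).
RF(s–r) = (194 + 14) / 876 = 208/876 = 0.2374 → 23.7 m.u.

23.7 m.u.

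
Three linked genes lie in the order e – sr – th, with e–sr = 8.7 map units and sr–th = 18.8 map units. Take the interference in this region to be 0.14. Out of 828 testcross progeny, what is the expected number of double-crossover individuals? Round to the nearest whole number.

Map distances give recombination frequencies of 0.087 and 0.188 for the two intervals.
With interference 0.14 (so coincidence = 0.86), expected double-crossover frequency = 0.087 × 0.188 × 0.86 = 0.01407.
Expected number = 0.01407 × 828 = 11.65 ≈ 12.

12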